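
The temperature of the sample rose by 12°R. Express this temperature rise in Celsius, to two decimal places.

6.67°C

Only the scale ratio 5/9 matters for a change in temperature.
12 × 5/9 = 6.67.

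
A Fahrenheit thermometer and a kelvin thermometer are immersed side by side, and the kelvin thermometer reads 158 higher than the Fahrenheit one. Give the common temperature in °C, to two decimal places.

Let x be the Fahrenheit reading; then the kelvin reading is 5/9·x + 255.372.
(5/9·x + 255.372) - x = 158  ⇒  (-4/9)·x = -97.3722  ⇒  x = 219.0875°F.
In Celsius: (219.0875 - 32) × 5/9 = 103.94°C.

103.94°C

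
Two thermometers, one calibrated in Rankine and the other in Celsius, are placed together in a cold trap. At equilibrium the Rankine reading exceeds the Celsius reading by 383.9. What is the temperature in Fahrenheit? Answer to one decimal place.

-210.5°F

Let x be the Rankine reading; then the Celsius reading is 5/9·x - 273.15.
(5/9·x - 273.15) - x = -383.9  ⇒  (-4/9)·x = -110.75  ⇒  x = 249.1875°R.
In Celsius: (249.1875 - 491.67) × 5/9 = -134.7125°C.
In Fahrenheit: -134.7125 × 1.8 + 32 = -210.5°F.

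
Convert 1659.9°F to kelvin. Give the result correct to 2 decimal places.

1177.54 K

In Celsius: (1659.9 - 32) × 5/9 = 904.3889°C.
In kelvin: 904.3889 + 273.15 = 1177.54 K.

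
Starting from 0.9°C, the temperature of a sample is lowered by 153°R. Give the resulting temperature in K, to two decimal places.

189.05 K

The 153°R change is an interval, so only the factor 5/9 applies: -153 × 5/9 = -85.0000°C.
Final Celsius temperature: 0.9000 - 85.0000 = -84.1000°C.
In kelvin: -84.1000 + 273.15 = 189.05 K.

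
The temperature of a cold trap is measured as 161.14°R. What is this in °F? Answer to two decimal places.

-298.53°F

In Celsius: (161.14 - 491.67) × 5/9 = -183.6278°C.
In Fahrenheit: -183.6278 × 1.8 + 32 = -298.53°F.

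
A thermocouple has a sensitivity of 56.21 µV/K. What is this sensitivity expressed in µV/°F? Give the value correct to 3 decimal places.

The quantity depends on a temperature interval, so only the ratio of degree sizes applies; the offset between the scales is irrelevant.
A change of 1°F is a change of 5/9 K, so per °F the value is 56.21 × 5/9 = 31.228.

31.228 µV/°F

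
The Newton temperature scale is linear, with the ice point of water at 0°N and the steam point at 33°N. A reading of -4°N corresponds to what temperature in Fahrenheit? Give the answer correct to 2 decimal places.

10.18°F

Linear interpolation between the fixed points: C = (-4 - 0) × 100 / (33 - 0) = -12.1212°C.
Then -12.1212 × 1.8 + 32 = 10.18°F.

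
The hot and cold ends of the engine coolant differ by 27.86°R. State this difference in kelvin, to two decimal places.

15.48 K

For a temperature interval the offset drops out; only the factor 5/9 applies.
27.86 × 5/9 = 15.48.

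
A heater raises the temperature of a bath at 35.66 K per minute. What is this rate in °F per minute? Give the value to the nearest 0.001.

Since only a temperature interval is involved, the additive offset between the scales drops out.
A change of 1 K is a change of 1.8°F, so 35.66 × 1.8 = 64.188.

64.188 °F/minute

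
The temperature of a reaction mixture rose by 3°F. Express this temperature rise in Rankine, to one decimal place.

3.0°R

Fahrenheit and Rankine degrees are the same size, so the interval is unchanged: 3.0.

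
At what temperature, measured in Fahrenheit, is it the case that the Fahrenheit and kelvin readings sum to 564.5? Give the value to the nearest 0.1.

Let F be the Fahrenheit reading. The kelvin reading is K = 5/9·F + 255.372.
Require F + K = 564.5: (14/9)·F + 255.372 = 564.5.
F = (564.5 - 255.372) / (14/9) = 198.7.

198.7°F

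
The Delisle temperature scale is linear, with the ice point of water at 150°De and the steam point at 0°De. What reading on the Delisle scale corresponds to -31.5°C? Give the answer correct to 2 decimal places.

Linearly onto the Delisle scale: 150 + (-31.5000 / 100) × (0 - 150) = 197.25°De.

197.25°De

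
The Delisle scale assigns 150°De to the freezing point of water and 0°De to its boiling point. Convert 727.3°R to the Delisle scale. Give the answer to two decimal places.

-46.36°De

First in Celsius: (727.3 - 491.67) × 5/9 = 130.9056°C.
Linearly onto the Delisle scale: 150 + (130.9056 / 100) × (0 - 150) = -46.36°De.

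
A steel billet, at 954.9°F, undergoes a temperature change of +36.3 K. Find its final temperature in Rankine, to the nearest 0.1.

1479.9°R

Initial temperature in Celsius: (954.9 - 32) × 5/9 = 512.7222°C.
The 36.3 K change is an interval; Kelvin and Celsius degrees are the same size, so ΔC = +36.3°C.
Final Celsius temperature: 512.7222 + 36.3000 = 549.0222°C.
In Rankine: 549.0222 × 1.8 + 491.67 = 1479.9°R.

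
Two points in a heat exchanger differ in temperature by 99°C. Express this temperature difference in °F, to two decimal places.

An interval of 1°C corresponds to 1.8°F.
99 × 1.8 = 178.20.

178.20°F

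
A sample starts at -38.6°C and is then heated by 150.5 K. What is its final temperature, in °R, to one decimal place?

693.1°R

The 150.5 K change is an interval; Kelvin and Celsius degrees are the same size, so ΔC = +150.5°C.
Final Celsius temperature: -38.6000 + 150.5000 = 111.9000°C.
In Rankine: 111.9000 × 1.8 + 491.67 = 693.1°R.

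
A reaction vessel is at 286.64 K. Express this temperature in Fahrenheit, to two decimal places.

56.28°F

In Celsius: 286.64 - 273.15 = 13.4900°C.
In Fahrenheit: 13.4900 × 1.8 + 32 = 56.28°F.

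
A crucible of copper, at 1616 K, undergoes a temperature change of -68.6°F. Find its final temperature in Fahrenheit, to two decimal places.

2380.53°F

Initial temperature in Celsius: 1616 - 273.15 = 1342.8500°C.
The 68.6°F change is an interval, so only the factor 5/9 applies: -68.6 × 5/9 = -38.1111°C.
Final Celsius temperature: 1342.8500 - 38.1111 = 1304.7389°C.
In Fahrenheit: 1304.7389 × 1.8 + 32 = 2380.53°F.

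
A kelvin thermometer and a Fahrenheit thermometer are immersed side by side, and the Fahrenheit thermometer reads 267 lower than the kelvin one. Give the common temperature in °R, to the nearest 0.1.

Let x be the kelvin reading; then the Fahrenheit reading is 1.8·x - 459.67.
(1.8·x - 459.67) - x = -267  ⇒  (0.8)·x = 192.67  ⇒  x = 240.8375 K.
In Celsius: 240.8375 - 273.15 = -32.3125°C.
In Rankine: -32.3125 × 1.8 + 491.67 = 433.5°R.

433.5°R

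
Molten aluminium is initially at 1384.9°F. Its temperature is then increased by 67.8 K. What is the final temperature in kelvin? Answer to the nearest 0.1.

Initial temperature in Celsius: (1384.9 - 32) × 5/9 = 751.6111°C.
The 67.8 K change is an interval; Kelvin and Celsius degrees are the same size, so ΔC = +67.8°C.
Final Celsius temperature: 751.6111 + 67.8000 = 819.4111°C.
In kelvin: 819.4111 + 273.15 = 1092.6 K.

1092.6 K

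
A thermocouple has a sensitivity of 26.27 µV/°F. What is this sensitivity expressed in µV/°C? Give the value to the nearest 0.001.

Since only a temperature interval is involved, the additive offset between the scales drops out.
A change of 1°C is a change of 1.8°F, so per °C the value is 26.27 × 1.8 = 47.286.

47.286 µV/°C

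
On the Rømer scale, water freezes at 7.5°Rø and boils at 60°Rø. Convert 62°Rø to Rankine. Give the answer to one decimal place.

Linear interpolation between the fixed points: C = (62 - 7.5) × 100 / (60 - 7.5) = 103.8095°C.
Then 103.8095 × 1.8 + 491.67 = 678.5°R.

678.5°R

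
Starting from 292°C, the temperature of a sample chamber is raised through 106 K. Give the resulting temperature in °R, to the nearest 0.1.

The 106 K change is an interval; Kelvin and Celsius degrees are the same size, so ΔC = +106°C.
Final Celsius temperature: 292.0000 + 106.0000 = 398.0000°C.
In Rankine: 398.0000 × 1.8 + 491.67 = 1208.1°R.

1208.1°R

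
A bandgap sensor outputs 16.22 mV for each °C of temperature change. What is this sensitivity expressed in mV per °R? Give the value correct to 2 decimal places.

9.01 mV per °R

The quantity depends on a temperature interval, so only the ratio of degree sizes applies; the offset between the scales is irrelevant.
A change of 1°R is a change of 5/9°C, so per °R the value is 16.22 × 5/9 = 9.01.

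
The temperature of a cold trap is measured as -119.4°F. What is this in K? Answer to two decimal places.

189.04 K

In Celsius: (-119.4 - 32) × 5/9 = -84.1111°C.
In kelvin: -84.1111 + 273.15 = 189.04 K.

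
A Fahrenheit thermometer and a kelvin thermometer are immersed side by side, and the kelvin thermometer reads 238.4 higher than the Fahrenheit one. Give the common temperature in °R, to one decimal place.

Let x be the Fahrenheit reading; then the kelvin reading is 5/9·x + 255.372.
(5/9·x + 255.372) - x = 238.4  ⇒  (-4/9)·x = -16.9722  ⇒  x = 38.1875°F.
In Celsius: (38.1875 - 32) × 5/9 = 3.4375°C.
In Rankine: 3.4375 × 1.8 + 491.67 = 497.9°R.

497.9°R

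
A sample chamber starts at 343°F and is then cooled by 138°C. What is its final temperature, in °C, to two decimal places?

34.78°C

Initial temperature in Celsius: (343 - 32) × 5/9 = 172.7778°C.
Final Celsius temperature: 172.7778 - 138.0000 = 34.7778°C.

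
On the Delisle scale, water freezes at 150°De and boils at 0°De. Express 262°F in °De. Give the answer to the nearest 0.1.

-41.7°De

First in Celsius: (262 - 32) × 5/9 = 127.7778°C.
Linearly onto the Delisle scale: 150 + (127.7778 / 100) × (0 - 150) = -41.7°De.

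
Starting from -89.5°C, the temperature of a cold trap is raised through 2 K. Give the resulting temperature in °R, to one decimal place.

334.2°R

The 2 K change is an interval; Kelvin and Celsius degrees are the same size, so ΔC = +2°C.
Final Celsius temperature: -89.5000 + 2.0000 = -87.5000°C.
In Rankine: -87.5000 × 1.8 + 491.67 = 334.2°R.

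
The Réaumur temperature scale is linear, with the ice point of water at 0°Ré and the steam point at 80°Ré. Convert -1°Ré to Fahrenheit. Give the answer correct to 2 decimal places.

Linear interpolation between the fixed points: C = (-1 - 0) × 100 / (80 - 0) = -1.2500°C.
Then -1.2500 × 1.8 + 32 = 29.75°F.

29.75°F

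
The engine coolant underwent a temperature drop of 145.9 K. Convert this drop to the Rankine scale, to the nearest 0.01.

Only the scale ratio 1.8 matters for a change in temperature.
145.9 × 1.8 = 262.62.

262.62°R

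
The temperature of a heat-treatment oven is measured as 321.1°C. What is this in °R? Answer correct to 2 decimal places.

In Rankine: 321.1000 × 1.8 + 491.67 = 1069.65°R.

1069.65°R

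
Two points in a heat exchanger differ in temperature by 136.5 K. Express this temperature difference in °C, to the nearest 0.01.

136.50°C

Kelvin and Celsius degrees are the same size, so the interval is unchanged: 136.50.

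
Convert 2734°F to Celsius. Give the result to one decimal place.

In Celsius: (2734 - 32) × 5/9 = 1501.1111°C.

1501.1°C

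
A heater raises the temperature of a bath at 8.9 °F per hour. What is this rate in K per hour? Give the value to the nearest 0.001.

The quantity depends on a temperature interval, so only the ratio of degree sizes applies; the offset between the scales is irrelevant.
A change of 1°F is a change of 5/9 K, so 8.9 × 5/9 = 4.944.

4.944 K/hour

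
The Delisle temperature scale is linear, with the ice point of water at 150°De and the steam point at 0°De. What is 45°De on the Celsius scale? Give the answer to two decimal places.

Linear interpolation between the fixed points: C = (45 - 150) × 100 / (0 - 150) = 70.0000°C.

70.00°C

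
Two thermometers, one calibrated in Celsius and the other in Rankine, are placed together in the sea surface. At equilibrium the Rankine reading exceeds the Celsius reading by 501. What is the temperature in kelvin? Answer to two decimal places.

284.81 K

Let x be the Celsius reading; then the Rankine reading is 1.8·x + 491.67.
(1.8·x + 491.67) - x = 501  ⇒  (0.8)·x = 9.33  ⇒  x = 11.6625°C.
In kelvin: 11.6625 + 273.15 = 284.81 K.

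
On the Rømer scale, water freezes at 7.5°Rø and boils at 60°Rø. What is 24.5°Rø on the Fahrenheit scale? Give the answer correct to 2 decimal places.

90.29°F

Linear interpolation between the fixed points: C = (24.5 - 7.5) × 100 / (60 - 7.5) = 32.3810°C.
Then 32.3810 × 1.8 + 32 = 90.29°F.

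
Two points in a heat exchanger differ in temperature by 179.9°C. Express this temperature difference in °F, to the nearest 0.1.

An interval of 1°C corresponds to 1.8°F.
179.9 × 1.8 = 323.8.

323.8°F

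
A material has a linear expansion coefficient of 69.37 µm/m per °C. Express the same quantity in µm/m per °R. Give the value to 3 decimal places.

Since only a temperature interval is involved, the additive offset between the scales drops out.
A change of 1°R is a change of 5/9°C, so per °R the value is 69.37 × 5/9 = 38.539.

38.539 µm/m per °R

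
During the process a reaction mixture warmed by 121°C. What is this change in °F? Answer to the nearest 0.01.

217.80°F

For a temperature interval the offset drops out; only the factor 1.8 applies.
121 × 1.8 = 217.80.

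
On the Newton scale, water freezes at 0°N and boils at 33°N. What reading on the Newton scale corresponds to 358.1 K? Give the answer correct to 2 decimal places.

First in Celsius: 358.1 - 273.15 = 84.9500°C.
Linearly onto the Newton scale: 0 + (84.9500 / 100) × (33 - 0) = 28.03°N.

28.03°N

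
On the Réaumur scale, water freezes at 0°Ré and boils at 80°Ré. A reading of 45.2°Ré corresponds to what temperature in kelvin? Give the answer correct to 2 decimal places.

Linear interpolation between the fixed points: C = (45.2 - 0) × 100 / (80 - 0) = 56.5000°C.
Then 56.5000 + 273.15 = 329.65 K.

329.65 K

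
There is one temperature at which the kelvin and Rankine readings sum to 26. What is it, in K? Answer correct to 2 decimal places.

Let K be the kelvin reading. The Rankine reading is R = 1.8·K.
Require K + R = 26: (2.8)·K = 26.
K = (26) / (2.8) = 9.29.

9.29 K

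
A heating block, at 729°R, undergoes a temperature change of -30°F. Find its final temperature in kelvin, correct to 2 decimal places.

Initial temperature in Celsius: (729 - 491.67) × 5/9 = 131.8500°C.
The 30°F change is an interval, so only the factor 5/9 applies: -30 × 5/9 = -16.6667°C.
Final Celsius temperature: 131.8500 - 16.6667 = 115.1833°C.
In kelvin: 115.1833 + 273.15 = 388.33 K.

388.33 K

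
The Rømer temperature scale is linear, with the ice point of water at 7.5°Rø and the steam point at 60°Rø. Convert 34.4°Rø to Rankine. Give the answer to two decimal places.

583.90°R

Linear interpolation between the fixed points: C = (34.4 - 7.5) × 100 / (60 - 7.5) = 51.2381°C.
Then 51.2381 × 1.8 + 491.67 = 583.90°R.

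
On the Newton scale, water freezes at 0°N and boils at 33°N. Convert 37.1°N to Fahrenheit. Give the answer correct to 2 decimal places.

Linear interpolation between the fixed points: C = (37.1 - 0) × 100 / (33 - 0) = 112.4242°C.
Then 112.4242 × 1.8 + 32 = 234.36°F.

234.36°F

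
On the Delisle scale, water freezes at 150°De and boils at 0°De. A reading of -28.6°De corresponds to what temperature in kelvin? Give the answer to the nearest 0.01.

392.22 K

Linear interpolation between the fixed points: C = (-28.6 - 150) × 100 / (0 - 150) = 119.0667°C.
Then 119.0667 + 273.15 = 392.22 K.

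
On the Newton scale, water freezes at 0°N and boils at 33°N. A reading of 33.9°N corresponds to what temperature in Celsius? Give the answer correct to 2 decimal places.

Linear interpolation between the fixed points: C = (33.9 - 0) × 100 / (33 - 0) = 102.7273°C.

102.73°C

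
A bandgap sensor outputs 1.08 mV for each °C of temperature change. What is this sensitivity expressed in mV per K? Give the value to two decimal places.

1.08 mV per K

The quantity depends on a temperature interval, so only the ratio of degree sizes applies; the offset between the scales is irrelevant.
A change of 1 K is a change of 1°C, so per K the value is 1.08 × 1 = 1.08.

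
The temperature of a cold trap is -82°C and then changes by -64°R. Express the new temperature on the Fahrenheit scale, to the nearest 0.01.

The 64°R change is an interval, so only the factor 5/9 applies: -64 × 5/9 = -35.5556°C.
Final Celsius temperature: -82.0000 - 35.5556 = -117.5556°C.
In Fahrenheit: -117.5556 × 1.8 + 32 = -179.60°F.

-179.60°F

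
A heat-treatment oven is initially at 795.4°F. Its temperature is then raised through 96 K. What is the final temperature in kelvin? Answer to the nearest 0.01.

Initial temperature in Celsius: (795.4 - 32) × 5/9 = 424.1111°C.
The 96 K change is an interval; Kelvin and Celsius degrees are the same size, so ΔC = +96°C.
Final Celsius temperature: 424.1111 + 96.0000 = 520.1111°C.
In kelvin: 520.1111 + 273.15 = 793.26 K.

793.26 K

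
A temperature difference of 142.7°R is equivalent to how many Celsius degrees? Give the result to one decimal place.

An interval of 1°R corresponds to 5/9°C.
142.7 × 5/9 = 79.3.

79.3°C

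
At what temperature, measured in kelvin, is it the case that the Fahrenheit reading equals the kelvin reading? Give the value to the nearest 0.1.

574.6 K

Let K be the kelvin reading. The Fahrenheit reading is F = 1.8·K - 459.67.
Set F = K: 1.8·K - 459.67 = K.
(0.8)·K = 459.67  ⇒  K = 574.6.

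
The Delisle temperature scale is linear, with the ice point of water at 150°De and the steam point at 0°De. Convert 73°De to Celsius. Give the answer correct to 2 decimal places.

Linear interpolation between the fixed points: C = (73 - 150) × 100 / (0 - 150) = 51.3333°C.

51.33°C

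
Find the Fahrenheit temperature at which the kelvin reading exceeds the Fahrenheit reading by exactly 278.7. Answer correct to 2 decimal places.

Let F be the Fahrenheit reading. The kelvin reading is K = 5/9·F + 255.372.
Require K - F = 278.7: (-4/9)·F + 255.372 = 278.7.
F = (278.7 - 255.372) / (-4/9) = -52.49.

-52.49°F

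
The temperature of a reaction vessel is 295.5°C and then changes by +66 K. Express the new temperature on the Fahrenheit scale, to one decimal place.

682.7°F

The 66 K change is an interval; Kelvin and Celsius degrees are the same size, so ΔC = +66°C.
Final Celsius temperature: 295.5000 + 66.0000 = 361.5000°C.
In Fahrenheit: 361.5000 × 1.8 + 32 = 682.7°F.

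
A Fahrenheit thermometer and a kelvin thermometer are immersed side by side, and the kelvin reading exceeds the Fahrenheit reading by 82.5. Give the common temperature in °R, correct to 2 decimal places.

Let x be the Fahrenheit reading; then the kelvin reading is 5/9·x + 255.372.
(5/9·x + 255.372) - x = 82.5  ⇒  (-4/9)·x = -172.872  ⇒  x = 388.9625°F.
In Celsius: (388.9625 - 32) × 5/9 = 198.3125°C.
In Rankine: 198.3125 × 1.8 + 491.67 = 848.63°R.

848.63°R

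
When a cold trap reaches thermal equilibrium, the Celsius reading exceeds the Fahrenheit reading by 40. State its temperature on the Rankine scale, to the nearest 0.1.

Let x be the Fahrenheit reading; then the Celsius reading is 5/9·x - 17.7778.
(5/9·x - 17.7778) - x = 40  ⇒  (-4/9)·x = 57.7778  ⇒  x = -130.0000°F.
In Celsius: (-130 - 32) × 5/9 = -90.0000°C.
In Rankine: -90.0000 × 1.8 + 491.67 = 329.7°R.

329.7°R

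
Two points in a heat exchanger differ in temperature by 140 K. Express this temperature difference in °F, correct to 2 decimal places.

An interval of 1 K corresponds to 1.8°F.
140 × 1.8 = 252.00.

252.00°F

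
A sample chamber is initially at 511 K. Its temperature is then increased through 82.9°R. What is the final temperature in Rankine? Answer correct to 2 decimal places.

Initial temperature in Celsius: 511 - 273.15 = 237.8500°C.
The 82.9°R change is an interval, so only the factor 5/9 applies: +82.9 × 5/9 = +46.0556°C.
Final Celsius temperature: 237.8500 + 46.0556 = 283.9056°C.
In Rankine: 283.9056 × 1.8 + 491.67 = 1002.70°R.

1002.70°R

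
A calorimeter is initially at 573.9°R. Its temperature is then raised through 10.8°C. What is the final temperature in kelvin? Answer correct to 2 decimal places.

Initial temperature in Celsius: (573.9 - 491.67) × 5/9 = 45.6833°C.
Final Celsius temperature: 45.6833 + 10.8000 = 56.4833°C.
In kelvin: 56.4833 + 273.15 = 329.63 K.

329.63 K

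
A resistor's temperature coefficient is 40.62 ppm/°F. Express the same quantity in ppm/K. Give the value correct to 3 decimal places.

73.116 ppm/K

Since only a temperature interval is involved, the additive offset between the scales drops out.
A change of 1 K is a change of 1.8°F, so per K the value is 40.62 × 1.8 = 73.116.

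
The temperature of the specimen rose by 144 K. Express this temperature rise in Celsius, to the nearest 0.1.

144.0°C

Kelvin and Celsius degrees are the same size, so the interval is unchanged: 144.0.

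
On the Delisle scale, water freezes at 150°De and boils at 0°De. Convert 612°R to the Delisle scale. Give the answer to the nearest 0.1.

First in Celsius: (612 - 491.67) × 5/9 = 66.8500°C.
Linearly onto the Delisle scale: 150 + (66.8500 / 100) × (0 - 150) = 49.7°De.

49.7°De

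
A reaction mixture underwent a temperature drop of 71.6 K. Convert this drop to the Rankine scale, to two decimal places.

For a temperature interval the offset drops out; only the factor 1.8 applies.
71.6 × 1.8 = 128.88.

128.88°R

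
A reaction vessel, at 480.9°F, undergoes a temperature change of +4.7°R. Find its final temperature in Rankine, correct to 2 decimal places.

Initial temperature in Celsius: (480.9 - 32) × 5/9 = 249.3889°C.
The 4.7°R change is an interval, so only the factor 5/9 applies: +4.7 × 5/9 = +2.6111°C.
Final Celsius temperature: 249.3889 + 2.6111 = 252.0000°C.
In Rankine: 252.0000 × 1.8 + 491.67 = 945.27°R.

945.27°R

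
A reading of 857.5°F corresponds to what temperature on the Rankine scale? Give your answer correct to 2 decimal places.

1317.17°R

In Celsius: (857.5 - 32) × 5/9 = 458.6111°C.
In Rankine: 458.6111 × 1.8 + 491.67 = 1317.17°R.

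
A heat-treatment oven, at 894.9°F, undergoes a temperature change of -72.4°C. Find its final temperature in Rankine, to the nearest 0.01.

Initial temperature in Celsius: (894.9 - 32) × 5/9 = 479.3889°C.
Final Celsius temperature: 479.3889 - 72.4000 = 406.9889°C.
In Rankine: 406.9889 × 1.8 + 491.67 = 1224.25°R.

1224.25°R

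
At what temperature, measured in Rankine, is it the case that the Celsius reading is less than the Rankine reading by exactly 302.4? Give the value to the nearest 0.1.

65.8°R

Let R be the Rankine reading. The Celsius reading is C = 5/9·R - 273.15.
Require C - R = -302.4: (-4/9)·R - 273.15 = -302.4.
R = (-302.4 + 273.15) / (-4/9) = 65.8.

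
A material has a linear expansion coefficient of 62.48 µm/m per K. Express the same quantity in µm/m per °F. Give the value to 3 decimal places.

Since only a temperature interval is involved, the additive offset between the scales drops out.
A change of 1°F is a change of 5/9 K, so per °F the value is 62.48 × 5/9 = 34.711.

34.711 µm/m per °F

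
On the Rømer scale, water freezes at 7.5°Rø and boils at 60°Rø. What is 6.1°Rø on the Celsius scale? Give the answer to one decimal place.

Linear interpolation between the fixed points: C = (6.1 - 7.5) × 100 / (60 - 7.5) = -2.6667°C.

-2.7°C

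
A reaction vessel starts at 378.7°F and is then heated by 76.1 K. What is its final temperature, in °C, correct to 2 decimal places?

268.71°C

Initial temperature in Celsius: (378.7 - 32) × 5/9 = 192.6111°C.
The 76.1 K change is an interval; Kelvin and Celsius degrees are the same size, so ΔC = +76.1°C.
Final Celsius temperature: 192.6111 + 76.1000 = 268.7111°C.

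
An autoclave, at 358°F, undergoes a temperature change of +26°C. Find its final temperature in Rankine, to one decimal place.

864.5°R

Initial temperature in Celsius: (358 - 32) × 5/9 = 181.1111°C.
Final Celsius temperature: 181.1111 + 26.0000 = 207.1111°C.
In Rankine: 207.1111 × 1.8 + 491.67 = 864.5°R.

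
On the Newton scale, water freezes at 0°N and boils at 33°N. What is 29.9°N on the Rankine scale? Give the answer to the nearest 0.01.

Linear interpolation between the fixed points: C = (29.9 - 0) × 100 / (33 - 0) = 90.6061°C.
Then 90.6061 × 1.8 + 491.67 = 654.76°R.

654.76°R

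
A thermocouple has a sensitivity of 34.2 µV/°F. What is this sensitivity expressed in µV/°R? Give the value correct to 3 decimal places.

34.200 µV/°R

Since only a temperature interval is involved, the additive offset between the scales drops out.
A change of 1°R is a change of 1°F, so per °R the value is 34.2 × 1 = 34.200.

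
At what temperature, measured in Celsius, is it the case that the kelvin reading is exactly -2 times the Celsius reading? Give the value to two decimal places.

Let C be the Celsius reading. The kelvin reading is K = 1·C + 273.15.
Require K = -2·C: 1·C + 273.15 = -2·C.
(3)·C = -273.15  ⇒  C = -91.05.

-91.05°C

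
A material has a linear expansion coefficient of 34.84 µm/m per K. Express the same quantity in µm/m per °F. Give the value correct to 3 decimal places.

The quantity depends on a temperature interval, so only the ratio of degree sizes applies; the offset between the scales is irrelevant.
A change of 1°F is a change of 5/9 K, so per °F the value is 34.84 × 5/9 = 19.356.

19.356 µm/m per °F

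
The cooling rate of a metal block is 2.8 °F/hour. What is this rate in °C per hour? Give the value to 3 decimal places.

1.556 °C/hour

Since only a temperature interval is involved, the additive offset between the scales drops out.
A change of 1°F is a change of 5/9°C, so 2.8 × 5/9 = 1.556.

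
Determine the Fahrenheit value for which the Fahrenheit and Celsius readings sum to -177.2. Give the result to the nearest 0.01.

-102.49°F

Let F be the Fahrenheit reading. The Celsius reading is C = 5/9·F - 17.7778.
Require F + C = -177.2: (14/9)·F - 17.7778 = -177.2.
F = (-177.2 + 17.7778) / (14/9) = -102.49.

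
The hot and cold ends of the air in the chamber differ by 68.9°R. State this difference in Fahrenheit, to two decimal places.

Rankine and Fahrenheit degrees are the same size, so the interval is unchanged: 68.90.

68.90°F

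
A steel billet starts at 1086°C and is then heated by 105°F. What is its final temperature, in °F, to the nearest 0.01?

2091.80°F

The 105°F change is an interval, so only the factor 5/9 applies: +105 × 5/9 = +58.3333°C.
Final Celsius temperature: 1086.0000 + 58.3333 = 1144.3333°C.
In Fahrenheit: 1144.3333 × 1.8 + 32 = 2091.80°F.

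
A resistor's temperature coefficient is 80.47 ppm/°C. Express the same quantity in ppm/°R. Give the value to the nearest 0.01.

The quantity depends on a temperature interval, so only the ratio of degree sizes applies; the offset between the scales is irrelevant.
A change of 1°R is a change of 5/9°C, so per °R the value is 80.47 × 5/9 = 44.71.

44.71 ppm/°R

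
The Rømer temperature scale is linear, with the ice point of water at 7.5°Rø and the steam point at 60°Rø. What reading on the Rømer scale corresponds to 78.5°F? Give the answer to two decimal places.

First in Celsius: (78.5 - 32) × 5/9 = 25.8333°C.
Linearly onto the Rømer scale: 7.5 + (25.8333 / 100) × (60 - 7.5) = 21.06°Rø.

21.06°Rø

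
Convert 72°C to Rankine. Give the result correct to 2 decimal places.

621.27°R

In Rankine: 72.0000 × 1.8 + 491.67 = 621.27°R.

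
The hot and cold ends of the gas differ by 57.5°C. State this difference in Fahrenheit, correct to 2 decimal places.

103.50°F

Only the scale ratio 1.8 matters for a change in temperature.
57.5 × 1.8 = 103.50.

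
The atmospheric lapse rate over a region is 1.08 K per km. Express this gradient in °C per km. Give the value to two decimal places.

Since only a temperature interval is involved, the additive offset between the scales drops out.
A change of 1 K is a change of 1°C, so 1.08 × 1 = 1.08.

1.08 °C/km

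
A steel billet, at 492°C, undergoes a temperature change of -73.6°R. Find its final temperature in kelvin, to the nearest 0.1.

724.3 K

The 73.6°R change is an interval, so only the factor 5/9 applies: -73.6 × 5/9 = -40.8889°C.
Final Celsius temperature: 492.0000 - 40.8889 = 451.1111°C.
In kelvin: 451.1111 + 273.15 = 724.3 K.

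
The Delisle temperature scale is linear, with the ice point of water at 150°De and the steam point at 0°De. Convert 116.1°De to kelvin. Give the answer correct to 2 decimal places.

295.75 K

Linear interpolation between the fixed points: C = (116.1 - 150) × 100 / (0 - 150) = 22.6000°C.
Then 22.6000 + 273.15 = 295.75 K.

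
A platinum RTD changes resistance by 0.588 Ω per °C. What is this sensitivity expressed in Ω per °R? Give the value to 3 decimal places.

0.327 Ω per °R

Since only a temperature interval is involved, the additive offset between the scales drops out.
A change of 1°R is a change of 5/9°C, so per °R the value is 0.588 × 5/9 = 0.327.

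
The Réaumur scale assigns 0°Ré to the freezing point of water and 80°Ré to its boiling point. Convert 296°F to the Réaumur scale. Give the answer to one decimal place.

First in Celsius: (296 - 32) × 5/9 = 146.6667°C.
Linearly onto the Réaumur scale: 0 + (146.6667 / 100) × (80 - 0) = 117.3°Ré.

117.3°Ré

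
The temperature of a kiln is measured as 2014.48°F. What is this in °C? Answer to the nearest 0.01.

In Celsius: (2014.48 - 32) × 5/9 = 1101.3778°C.

1101.38°C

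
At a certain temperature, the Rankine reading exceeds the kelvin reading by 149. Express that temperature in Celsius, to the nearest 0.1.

-86.9°C

Let x be the Rankine reading; then the kelvin reading is 5/9·x.
(5/9·x) - x = -149  ⇒  (-4/9)·x = -149  ⇒  x = 335.2500°R.
In Celsius: (335.25 - 491.67) × 5/9 = -86.9°C.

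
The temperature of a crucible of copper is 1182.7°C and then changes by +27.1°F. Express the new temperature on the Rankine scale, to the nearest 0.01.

The 27.1°F change is an interval, so only the factor 5/9 applies: +27.1 × 5/9 = +15.0556°C.
Final Celsius temperature: 1182.7000 + 15.0556 = 1197.7556°C.
In Rankine: 1197.7556 × 1.8 + 491.67 = 2647.63°R.

2647.63°R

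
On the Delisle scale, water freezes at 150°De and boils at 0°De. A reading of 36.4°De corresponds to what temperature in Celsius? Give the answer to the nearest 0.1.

75.7°C

Linear interpolation between the fixed points: C = (36.4 - 150) × 100 / (0 - 150) = 75.7333°C.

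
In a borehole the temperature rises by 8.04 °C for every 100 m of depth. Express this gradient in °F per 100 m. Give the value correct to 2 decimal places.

14.47 °F/100 m

The quantity depends on a temperature interval, so only the ratio of degree sizes applies; the offset between the scales is irrelevant.
A change of 1°C is a change of 1.8°F, so 8.04 × 1.8 = 14.47.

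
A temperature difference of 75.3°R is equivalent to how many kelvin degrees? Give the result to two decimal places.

41.83 K

Only the scale ratio 5/9 matters for a change in temperature.
75.3 × 5/9 = 41.83.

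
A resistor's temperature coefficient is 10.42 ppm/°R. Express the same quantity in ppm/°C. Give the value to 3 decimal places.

18.756 ppm/°C

The quantity depends on a temperature interval, so only the ratio of degree sizes applies; the offset between the scales is irrelevant.
A change of 1°C is a change of 1.8°R, so per °C the value is 10.42 × 1.8 = 18.756.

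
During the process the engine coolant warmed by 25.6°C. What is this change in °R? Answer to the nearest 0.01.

An interval of 1°C corresponds to 1.8°R.
25.6 × 1.8 = 46.08.

46.08°R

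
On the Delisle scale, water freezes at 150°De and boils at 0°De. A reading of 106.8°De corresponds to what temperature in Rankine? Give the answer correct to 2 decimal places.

Linear interpolation between the fixed points: C = (106.8 - 150) × 100 / (0 - 150) = 28.8000°C.
Then 28.8000 × 1.8 + 491.67 = 543.51°R.

543.51°R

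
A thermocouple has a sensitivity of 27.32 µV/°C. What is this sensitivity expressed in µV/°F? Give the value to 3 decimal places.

Since only a temperature interval is involved, the additive offset between the scales drops out.
A change of 1°F is a change of 5/9°C, so per °F the value is 27.32 × 5/9 = 15.178.

15.178 µV/°F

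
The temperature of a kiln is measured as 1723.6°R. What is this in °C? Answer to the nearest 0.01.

684.41°C

In Celsius: (1723.6 - 491.67) × 5/9 = 684.4056°C.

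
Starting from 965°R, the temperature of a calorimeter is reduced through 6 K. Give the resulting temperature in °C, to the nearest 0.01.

256.96°C

Initial temperature in Celsius: (965 - 491.67) × 5/9 = 262.9611°C.
The 6 K change is an interval; Kelvin and Celsius degrees are the same size, so ΔC = -6°C.
Final Celsius temperature: 262.9611 - 6.0000 = 256.9611°C.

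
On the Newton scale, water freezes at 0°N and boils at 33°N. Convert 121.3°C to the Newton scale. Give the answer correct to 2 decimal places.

40.03°N

Linearly onto the Newton scale: 0 + (121.3000 / 100) × (33 - 0) = 40.03°N.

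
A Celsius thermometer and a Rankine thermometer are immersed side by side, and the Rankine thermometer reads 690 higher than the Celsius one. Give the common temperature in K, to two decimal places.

Let x be the Celsius reading; then the Rankine reading is 1.8·x + 491.67.
(1.8·x + 491.67) - x = 690  ⇒  (0.8)·x = 198.33  ⇒  x = 247.9125°C.
In kelvin: 247.9125 + 273.15 = 521.06 K.

521.06 K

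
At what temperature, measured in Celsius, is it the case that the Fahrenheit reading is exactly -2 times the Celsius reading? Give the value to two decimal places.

-8.42°C

Let C be the Celsius reading. The Fahrenheit reading is F = 1.8·C + 32.
Require F = -2·C: 1.8·C + 32 = -2·C.
(3.8)·C = -32  ⇒  C = -8.42.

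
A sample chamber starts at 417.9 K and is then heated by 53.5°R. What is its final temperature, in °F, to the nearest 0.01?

Initial temperature in Celsius: 417.9 - 273.15 = 144.7500°C.
The 53.5°R change is an interval, so only the factor 5/9 applies: +53.5 × 5/9 = +29.7222°C.
Final Celsius temperature: 144.7500 + 29.7222 = 174.4722°C.
In Fahrenheit: 174.4722 × 1.8 + 32 = 346.05°F.

346.05°F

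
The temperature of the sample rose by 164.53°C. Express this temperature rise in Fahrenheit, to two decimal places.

296.15°F

An interval of 1°C corresponds to 1.8°F.
164.53 × 1.8 = 296.15.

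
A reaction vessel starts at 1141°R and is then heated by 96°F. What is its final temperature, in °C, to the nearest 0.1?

414.1°C

Initial temperature in Celsius: (1141 - 491.67) × 5/9 = 360.7389°C.
The 96°F change is an interval, so only the factor 5/9 applies: +96 × 5/9 = +53.3333°C.
Final Celsius temperature: 360.7389 + 53.3333 = 414.0722°C.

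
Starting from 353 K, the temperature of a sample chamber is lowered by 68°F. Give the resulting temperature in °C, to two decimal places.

42.07°C

Initial temperature in Celsius: 353 - 273.15 = 79.8500°C.
The 68°F change is an interval, so only the factor 5/9 applies: -68 × 5/9 = -37.7778°C.
Final Celsius temperature: 79.8500 - 37.7778 = 42.0722°C.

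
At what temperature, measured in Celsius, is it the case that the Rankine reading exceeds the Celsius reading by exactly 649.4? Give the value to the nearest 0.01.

Let C be the Celsius reading. The Rankine reading is R = 1.8·C + 491.67.
Require R - C = 649.4: (0.8)·C + 491.67 = 649.4.
C = (649.4 - 491.67) / (0.8) = 197.16.

197.16°C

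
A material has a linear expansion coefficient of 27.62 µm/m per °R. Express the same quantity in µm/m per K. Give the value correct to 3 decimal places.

The quantity depends on a temperature interval, so only the ratio of degree sizes applies; the offset between the scales is irrelevant.
A change of 1 K is a change of 1.8°R, so per K the value is 27.62 × 1.8 = 49.716.

49.716 µm/m per K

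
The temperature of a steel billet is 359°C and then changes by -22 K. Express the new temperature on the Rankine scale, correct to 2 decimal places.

1098.27°R

The 22 K change is an interval; Kelvin and Celsius degrees are the same size, so ΔC = -22°C.
Final Celsius temperature: 359.0000 - 22.0000 = 337.0000°C.
In Rankine: 337.0000 × 1.8 + 491.67 = 1098.27°R.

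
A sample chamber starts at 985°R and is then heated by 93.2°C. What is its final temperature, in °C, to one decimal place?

367.3°C

Initial temperature in Celsius: (985 - 491.67) × 5/9 = 274.0722°C.
Final Celsius temperature: 274.0722 + 93.2000 = 367.2722°C.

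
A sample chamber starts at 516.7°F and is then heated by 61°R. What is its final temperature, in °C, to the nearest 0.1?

303.2°C

Initial temperature in Celsius: (516.7 - 32) × 5/9 = 269.2778°C.
The 61°R change is an interval, so only the factor 5/9 applies: +61 × 5/9 = +33.8889°C.
Final Celsius temperature: 269.2778 + 33.8889 = 303.1667°C.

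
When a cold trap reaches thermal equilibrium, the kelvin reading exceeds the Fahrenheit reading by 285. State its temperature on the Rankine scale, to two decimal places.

Let x be the Fahrenheit reading; then the kelvin reading is 5/9·x + 255.372.
(5/9·x + 255.372) - x = 285  ⇒  (-4/9)·x = 29.6278  ⇒  x = -66.6625°F.
In Celsius: (-66.6625 - 32) × 5/9 = -54.8125°C.
In Rankine: -54.8125 × 1.8 + 491.67 = 393.01°R.

393.01°R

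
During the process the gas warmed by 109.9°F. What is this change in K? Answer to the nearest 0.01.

61.06 K

Only the scale ratio 5/9 matters for a change in temperature.
109.9 × 5/9 = 61.06.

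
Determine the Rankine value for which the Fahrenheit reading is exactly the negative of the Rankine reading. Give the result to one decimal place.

229.8°R

Let R be the Rankine reading. The Fahrenheit reading is F = 1·R - 459.67.
Require F = -1·R: 1·R - 459.67 = -1·R.
(2)·R = 459.67  ⇒  R = 229.8.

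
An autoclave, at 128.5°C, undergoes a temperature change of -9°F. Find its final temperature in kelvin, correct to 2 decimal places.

396.65 K

The 9°F change is an interval, so only the factor 5/9 applies: -9 × 5/9 = -5.0000°C.
Final Celsius temperature: 128.5000 - 5.0000 = 123.5000°C.
In kelvin: 123.5000 + 273.15 = 396.65 K.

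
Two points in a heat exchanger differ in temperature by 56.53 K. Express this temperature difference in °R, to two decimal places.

Only the scale ratio 1.8 matters for a change in temperature.
56.53 × 1.8 = 101.75.

101.75°R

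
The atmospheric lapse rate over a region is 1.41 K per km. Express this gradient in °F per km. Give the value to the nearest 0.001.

Since only a temperature interval is involved, the additive offset between the scales drops out.
A change of 1 K is a change of 1.8°F, so 1.41 × 1.8 = 2.538.

2.538 °F/km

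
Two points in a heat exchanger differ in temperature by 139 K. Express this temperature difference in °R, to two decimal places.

For a temperature interval the offset drops out; only the factor 1.8 applies.
139 × 1.8 = 250.20.

250.20°R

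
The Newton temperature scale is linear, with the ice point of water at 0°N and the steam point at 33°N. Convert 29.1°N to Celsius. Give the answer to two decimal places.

Linear interpolation between the fixed points: C = (29.1 - 0) × 100 / (33 - 0) = 88.1818°C.

88.18°C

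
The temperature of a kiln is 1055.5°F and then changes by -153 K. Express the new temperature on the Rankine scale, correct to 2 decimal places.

Initial temperature in Celsius: (1055.5 - 32) × 5/9 = 568.6111°C.
The 153 K change is an interval; Kelvin and Celsius degrees are the same size, so ΔC = -153°C.
Final Celsius temperature: 568.6111 - 153.0000 = 415.6111°C.
In Rankine: 415.6111 × 1.8 + 491.67 = 1239.77°R.

1239.77°R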